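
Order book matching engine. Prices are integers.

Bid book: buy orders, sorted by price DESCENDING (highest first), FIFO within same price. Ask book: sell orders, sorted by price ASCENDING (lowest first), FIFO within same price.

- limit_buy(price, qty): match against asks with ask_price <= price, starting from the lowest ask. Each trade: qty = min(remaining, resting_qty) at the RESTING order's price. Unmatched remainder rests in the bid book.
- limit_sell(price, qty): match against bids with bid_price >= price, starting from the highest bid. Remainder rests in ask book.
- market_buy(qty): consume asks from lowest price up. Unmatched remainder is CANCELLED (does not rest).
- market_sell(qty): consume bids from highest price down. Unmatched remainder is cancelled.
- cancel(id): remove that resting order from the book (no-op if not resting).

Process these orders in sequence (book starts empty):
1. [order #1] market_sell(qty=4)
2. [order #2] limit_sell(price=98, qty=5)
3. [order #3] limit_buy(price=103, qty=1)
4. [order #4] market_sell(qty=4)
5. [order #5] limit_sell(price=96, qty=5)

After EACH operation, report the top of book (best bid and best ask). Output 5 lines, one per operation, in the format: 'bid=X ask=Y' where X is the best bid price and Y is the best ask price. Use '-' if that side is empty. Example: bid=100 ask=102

Answer: bid=- ask=-
bid=- ask=98
bid=- ask=98
bid=- ask=98
bid=- ask=96

Derivation:
After op 1 [order #1] market_sell(qty=4): fills=none; bids=[-] asks=[-]
After op 2 [order #2] limit_sell(price=98, qty=5): fills=none; bids=[-] asks=[#2:5@98]
After op 3 [order #3] limit_buy(price=103, qty=1): fills=#3x#2:1@98; bids=[-] asks=[#2:4@98]
After op 4 [order #4] market_sell(qty=4): fills=none; bids=[-] asks=[#2:4@98]
After op 5 [order #5] limit_sell(price=96, qty=5): fills=none; bids=[-] asks=[#5:5@96 #2:4@98]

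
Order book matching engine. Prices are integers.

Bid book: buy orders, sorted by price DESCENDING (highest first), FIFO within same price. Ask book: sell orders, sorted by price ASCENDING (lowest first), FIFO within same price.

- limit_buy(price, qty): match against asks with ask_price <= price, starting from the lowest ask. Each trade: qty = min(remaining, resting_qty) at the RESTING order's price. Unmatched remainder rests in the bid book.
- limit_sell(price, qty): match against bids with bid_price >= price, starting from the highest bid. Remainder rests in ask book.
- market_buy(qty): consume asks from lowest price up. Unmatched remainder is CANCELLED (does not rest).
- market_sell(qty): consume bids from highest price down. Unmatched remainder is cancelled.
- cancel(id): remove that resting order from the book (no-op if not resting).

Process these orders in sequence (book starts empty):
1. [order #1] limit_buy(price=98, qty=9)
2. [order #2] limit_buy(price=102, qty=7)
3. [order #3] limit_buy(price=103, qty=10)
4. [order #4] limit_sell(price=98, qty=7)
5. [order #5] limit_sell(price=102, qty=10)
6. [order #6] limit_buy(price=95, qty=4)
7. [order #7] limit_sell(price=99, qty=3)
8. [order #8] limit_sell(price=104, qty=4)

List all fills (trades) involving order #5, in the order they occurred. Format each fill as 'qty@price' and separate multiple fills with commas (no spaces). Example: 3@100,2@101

After op 1 [order #1] limit_buy(price=98, qty=9): fills=none; bids=[#1:9@98] asks=[-]
After op 2 [order #2] limit_buy(price=102, qty=7): fills=none; bids=[#2:7@102 #1:9@98] asks=[-]
After op 3 [order #3] limit_buy(price=103, qty=10): fills=none; bids=[#3:10@103 #2:7@102 #1:9@98] asks=[-]
After op 4 [order #4] limit_sell(price=98, qty=7): fills=#3x#4:7@103; bids=[#3:3@103 #2:7@102 #1:9@98] asks=[-]
After op 5 [order #5] limit_sell(price=102, qty=10): fills=#3x#5:3@103 #2x#5:7@102; bids=[#1:9@98] asks=[-]
After op 6 [order #6] limit_buy(price=95, qty=4): fills=none; bids=[#1:9@98 #6:4@95] asks=[-]
After op 7 [order #7] limit_sell(price=99, qty=3): fills=none; bids=[#1:9@98 #6:4@95] asks=[#7:3@99]
After op 8 [order #8] limit_sell(price=104, qty=4): fills=none; bids=[#1:9@98 #6:4@95] asks=[#7:3@99 #8:4@104]

Answer: 3@103,7@102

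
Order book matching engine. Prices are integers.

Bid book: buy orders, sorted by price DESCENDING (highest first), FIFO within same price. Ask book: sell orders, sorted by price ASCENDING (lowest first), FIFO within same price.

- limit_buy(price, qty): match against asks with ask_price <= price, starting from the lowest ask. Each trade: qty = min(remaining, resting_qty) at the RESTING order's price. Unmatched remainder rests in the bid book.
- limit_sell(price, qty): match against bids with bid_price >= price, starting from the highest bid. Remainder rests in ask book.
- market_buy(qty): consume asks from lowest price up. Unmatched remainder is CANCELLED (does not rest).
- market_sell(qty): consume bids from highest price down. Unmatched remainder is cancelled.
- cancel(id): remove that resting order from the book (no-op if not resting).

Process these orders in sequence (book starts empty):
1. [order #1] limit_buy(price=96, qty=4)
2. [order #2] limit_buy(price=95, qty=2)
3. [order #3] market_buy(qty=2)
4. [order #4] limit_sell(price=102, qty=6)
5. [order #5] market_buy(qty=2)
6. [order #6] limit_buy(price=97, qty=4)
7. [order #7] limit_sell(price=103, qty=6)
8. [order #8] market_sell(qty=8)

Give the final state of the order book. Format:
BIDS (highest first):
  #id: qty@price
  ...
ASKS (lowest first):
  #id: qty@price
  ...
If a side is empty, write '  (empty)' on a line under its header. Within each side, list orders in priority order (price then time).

After op 1 [order #1] limit_buy(price=96, qty=4): fills=none; bids=[#1:4@96] asks=[-]
After op 2 [order #2] limit_buy(price=95, qty=2): fills=none; bids=[#1:4@96 #2:2@95] asks=[-]
After op 3 [order #3] market_buy(qty=2): fills=none; bids=[#1:4@96 #2:2@95] asks=[-]
After op 4 [order #4] limit_sell(price=102, qty=6): fills=none; bids=[#1:4@96 #2:2@95] asks=[#4:6@102]
After op 5 [order #5] market_buy(qty=2): fills=#5x#4:2@102; bids=[#1:4@96 #2:2@95] asks=[#4:4@102]
After op 6 [order #6] limit_buy(price=97, qty=4): fills=none; bids=[#6:4@97 #1:4@96 #2:2@95] asks=[#4:4@102]
After op 7 [order #7] limit_sell(price=103, qty=6): fills=none; bids=[#6:4@97 #1:4@96 #2:2@95] asks=[#4:4@102 #7:6@103]
After op 8 [order #8] market_sell(qty=8): fills=#6x#8:4@97 #1x#8:4@96; bids=[#2:2@95] asks=[#4:4@102 #7:6@103]

Answer: BIDS (highest first):
  #2: 2@95
ASKS (lowest first):
  #4: 4@102
  #7: 6@103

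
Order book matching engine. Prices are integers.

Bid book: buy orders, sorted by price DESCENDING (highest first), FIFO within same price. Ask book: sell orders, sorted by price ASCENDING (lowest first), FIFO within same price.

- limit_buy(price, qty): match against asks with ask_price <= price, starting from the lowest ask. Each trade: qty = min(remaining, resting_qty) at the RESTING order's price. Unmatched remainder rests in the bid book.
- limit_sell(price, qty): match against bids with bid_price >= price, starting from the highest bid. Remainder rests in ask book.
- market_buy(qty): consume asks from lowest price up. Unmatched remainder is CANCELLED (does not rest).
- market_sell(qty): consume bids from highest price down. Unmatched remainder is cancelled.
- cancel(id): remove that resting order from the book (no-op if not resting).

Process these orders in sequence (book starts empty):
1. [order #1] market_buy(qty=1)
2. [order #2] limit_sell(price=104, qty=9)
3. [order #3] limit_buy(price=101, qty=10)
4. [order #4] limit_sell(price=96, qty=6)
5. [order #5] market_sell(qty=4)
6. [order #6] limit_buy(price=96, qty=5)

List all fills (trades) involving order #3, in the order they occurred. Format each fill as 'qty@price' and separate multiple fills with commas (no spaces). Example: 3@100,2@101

After op 1 [order #1] market_buy(qty=1): fills=none; bids=[-] asks=[-]
After op 2 [order #2] limit_sell(price=104, qty=9): fills=none; bids=[-] asks=[#2:9@104]
After op 3 [order #3] limit_buy(price=101, qty=10): fills=none; bids=[#3:10@101] asks=[#2:9@104]
After op 4 [order #4] limit_sell(price=96, qty=6): fills=#3x#4:6@101; bids=[#3:4@101] asks=[#2:9@104]
After op 5 [order #5] market_sell(qty=4): fills=#3x#5:4@101; bids=[-] asks=[#2:9@104]
After op 6 [order #6] limit_buy(price=96, qty=5): fills=none; bids=[#6:5@96] asks=[#2:9@104]

Answer: 6@101,4@101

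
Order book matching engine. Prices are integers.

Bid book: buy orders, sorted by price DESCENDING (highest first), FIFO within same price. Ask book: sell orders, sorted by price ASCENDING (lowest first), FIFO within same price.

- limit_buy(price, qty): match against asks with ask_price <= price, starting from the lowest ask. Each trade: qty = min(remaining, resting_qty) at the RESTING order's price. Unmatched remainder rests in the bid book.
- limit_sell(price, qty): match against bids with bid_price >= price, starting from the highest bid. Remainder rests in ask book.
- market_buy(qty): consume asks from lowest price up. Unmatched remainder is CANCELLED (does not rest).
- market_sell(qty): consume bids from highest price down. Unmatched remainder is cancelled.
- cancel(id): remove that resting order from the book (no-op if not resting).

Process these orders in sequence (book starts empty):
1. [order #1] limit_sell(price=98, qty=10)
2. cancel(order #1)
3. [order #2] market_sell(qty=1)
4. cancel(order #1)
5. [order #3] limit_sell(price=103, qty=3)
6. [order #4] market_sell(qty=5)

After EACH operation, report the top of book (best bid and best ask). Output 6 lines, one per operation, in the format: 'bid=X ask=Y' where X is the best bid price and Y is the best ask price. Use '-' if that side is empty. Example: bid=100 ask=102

Answer: bid=- ask=98
bid=- ask=-
bid=- ask=-
bid=- ask=-
bid=- ask=103
bid=- ask=103

Derivation:
After op 1 [order #1] limit_sell(price=98, qty=10): fills=none; bids=[-] asks=[#1:10@98]
After op 2 cancel(order #1): fills=none; bids=[-] asks=[-]
After op 3 [order #2] market_sell(qty=1): fills=none; bids=[-] asks=[-]
After op 4 cancel(order #1): fills=none; bids=[-] asks=[-]
After op 5 [order #3] limit_sell(price=103, qty=3): fills=none; bids=[-] asks=[#3:3@103]
After op 6 [order #4] market_sell(qty=5): fills=none; bids=[-] asks=[#3:3@103]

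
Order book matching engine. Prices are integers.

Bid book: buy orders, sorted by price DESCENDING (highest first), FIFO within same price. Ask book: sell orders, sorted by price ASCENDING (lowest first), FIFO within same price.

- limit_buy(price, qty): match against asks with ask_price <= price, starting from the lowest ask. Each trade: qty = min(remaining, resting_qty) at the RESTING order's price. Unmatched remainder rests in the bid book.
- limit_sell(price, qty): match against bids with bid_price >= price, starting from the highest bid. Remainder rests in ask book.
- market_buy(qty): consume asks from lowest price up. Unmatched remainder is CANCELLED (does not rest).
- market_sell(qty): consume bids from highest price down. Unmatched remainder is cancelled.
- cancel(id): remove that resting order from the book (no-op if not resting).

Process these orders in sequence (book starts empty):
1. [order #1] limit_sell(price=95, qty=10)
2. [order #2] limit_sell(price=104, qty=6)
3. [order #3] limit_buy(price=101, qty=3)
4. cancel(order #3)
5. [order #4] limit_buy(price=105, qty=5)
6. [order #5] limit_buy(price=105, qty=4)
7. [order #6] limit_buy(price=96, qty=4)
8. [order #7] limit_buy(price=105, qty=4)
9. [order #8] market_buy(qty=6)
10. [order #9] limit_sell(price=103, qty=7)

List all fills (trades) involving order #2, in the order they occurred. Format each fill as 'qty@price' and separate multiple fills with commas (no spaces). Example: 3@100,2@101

Answer: 2@104,4@104

Derivation:
After op 1 [order #1] limit_sell(price=95, qty=10): fills=none; bids=[-] asks=[#1:10@95]
After op 2 [order #2] limit_sell(price=104, qty=6): fills=none; bids=[-] asks=[#1:10@95 #2:6@104]
After op 3 [order #3] limit_buy(price=101, qty=3): fills=#3x#1:3@95; bids=[-] asks=[#1:7@95 #2:6@104]
After op 4 cancel(order #3): fills=none; bids=[-] asks=[#1:7@95 #2:6@104]
After op 5 [order #4] limit_buy(price=105, qty=5): fills=#4x#1:5@95; bids=[-] asks=[#1:2@95 #2:6@104]
After op 6 [order #5] limit_buy(price=105, qty=4): fills=#5x#1:2@95 #5x#2:2@104; bids=[-] asks=[#2:4@104]
After op 7 [order #6] limit_buy(price=96, qty=4): fills=none; bids=[#6:4@96] asks=[#2:4@104]
After op 8 [order #7] limit_buy(price=105, qty=4): fills=#7x#2:4@104; bids=[#6:4@96] asks=[-]
After op 9 [order #8] market_buy(qty=6): fills=none; bids=[#6:4@96] asks=[-]
After op 10 [order #9] limit_sell(price=103, qty=7): fills=none; bids=[#6:4@96] asks=[#9:7@103]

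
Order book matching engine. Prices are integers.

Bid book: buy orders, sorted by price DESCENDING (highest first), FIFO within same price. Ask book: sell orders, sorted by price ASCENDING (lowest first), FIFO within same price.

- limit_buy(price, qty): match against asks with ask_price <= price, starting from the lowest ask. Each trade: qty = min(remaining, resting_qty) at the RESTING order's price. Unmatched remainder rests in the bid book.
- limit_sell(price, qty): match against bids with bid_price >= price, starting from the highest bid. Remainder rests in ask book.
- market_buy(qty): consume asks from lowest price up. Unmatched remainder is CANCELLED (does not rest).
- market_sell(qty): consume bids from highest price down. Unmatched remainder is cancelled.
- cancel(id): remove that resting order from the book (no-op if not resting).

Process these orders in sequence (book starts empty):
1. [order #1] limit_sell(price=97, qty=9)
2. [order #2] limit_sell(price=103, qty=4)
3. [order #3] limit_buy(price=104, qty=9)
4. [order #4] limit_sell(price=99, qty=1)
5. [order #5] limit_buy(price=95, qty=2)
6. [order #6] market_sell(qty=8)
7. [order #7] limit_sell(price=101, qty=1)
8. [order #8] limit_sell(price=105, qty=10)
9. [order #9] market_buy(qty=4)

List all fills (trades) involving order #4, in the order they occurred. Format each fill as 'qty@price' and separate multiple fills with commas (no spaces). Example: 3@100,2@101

After op 1 [order #1] limit_sell(price=97, qty=9): fills=none; bids=[-] asks=[#1:9@97]
After op 2 [order #2] limit_sell(price=103, qty=4): fills=none; bids=[-] asks=[#1:9@97 #2:4@103]
After op 3 [order #3] limit_buy(price=104, qty=9): fills=#3x#1:9@97; bids=[-] asks=[#2:4@103]
After op 4 [order #4] limit_sell(price=99, qty=1): fills=none; bids=[-] asks=[#4:1@99 #2:4@103]
After op 5 [order #5] limit_buy(price=95, qty=2): fills=none; bids=[#5:2@95] asks=[#4:1@99 #2:4@103]
After op 6 [order #6] market_sell(qty=8): fills=#5x#6:2@95; bids=[-] asks=[#4:1@99 #2:4@103]
After op 7 [order #7] limit_sell(price=101, qty=1): fills=none; bids=[-] asks=[#4:1@99 #7:1@101 #2:4@103]
After op 8 [order #8] limit_sell(price=105, qty=10): fills=none; bids=[-] asks=[#4:1@99 #7:1@101 #2:4@103 #8:10@105]
After op 9 [order #9] market_buy(qty=4): fills=#9x#4:1@99 #9x#7:1@101 #9x#2:2@103; bids=[-] asks=[#2:2@103 #8:10@105]

Answer: 1@99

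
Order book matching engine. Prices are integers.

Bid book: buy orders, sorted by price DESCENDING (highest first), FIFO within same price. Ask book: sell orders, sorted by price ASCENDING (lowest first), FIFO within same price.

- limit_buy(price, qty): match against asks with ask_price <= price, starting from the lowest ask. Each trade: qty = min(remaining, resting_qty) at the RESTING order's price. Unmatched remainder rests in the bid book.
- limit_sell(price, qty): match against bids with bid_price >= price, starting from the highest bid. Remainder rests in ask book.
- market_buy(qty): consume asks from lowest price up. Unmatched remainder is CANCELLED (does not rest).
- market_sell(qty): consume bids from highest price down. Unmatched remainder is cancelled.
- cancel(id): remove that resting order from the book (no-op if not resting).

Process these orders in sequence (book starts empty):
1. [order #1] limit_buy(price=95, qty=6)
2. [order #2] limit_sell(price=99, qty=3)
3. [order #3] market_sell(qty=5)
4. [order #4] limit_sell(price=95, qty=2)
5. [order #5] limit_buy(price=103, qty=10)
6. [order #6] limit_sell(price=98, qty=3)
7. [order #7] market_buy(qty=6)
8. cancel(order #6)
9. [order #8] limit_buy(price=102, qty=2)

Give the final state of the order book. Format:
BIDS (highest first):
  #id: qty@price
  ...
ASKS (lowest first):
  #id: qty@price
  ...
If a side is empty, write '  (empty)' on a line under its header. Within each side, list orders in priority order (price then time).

Answer: BIDS (highest first):
  #5: 3@103
  #8: 2@102
ASKS (lowest first):
  (empty)

Derivation:
After op 1 [order #1] limit_buy(price=95, qty=6): fills=none; bids=[#1:6@95] asks=[-]
After op 2 [order #2] limit_sell(price=99, qty=3): fills=none; bids=[#1:6@95] asks=[#2:3@99]
After op 3 [order #3] market_sell(qty=5): fills=#1x#3:5@95; bids=[#1:1@95] asks=[#2:3@99]
After op 4 [order #4] limit_sell(price=95, qty=2): fills=#1x#4:1@95; bids=[-] asks=[#4:1@95 #2:3@99]
After op 5 [order #5] limit_buy(price=103, qty=10): fills=#5x#4:1@95 #5x#2:3@99; bids=[#5:6@103] asks=[-]
After op 6 [order #6] limit_sell(price=98, qty=3): fills=#5x#6:3@103; bids=[#5:3@103] asks=[-]
After op 7 [order #7] market_buy(qty=6): fills=none; bids=[#5:3@103] asks=[-]
After op 8 cancel(order #6): fills=none; bids=[#5:3@103] asks=[-]
After op 9 [order #8] limit_buy(price=102, qty=2): fills=none; bids=[#5:3@103 #8:2@102] asks=[-]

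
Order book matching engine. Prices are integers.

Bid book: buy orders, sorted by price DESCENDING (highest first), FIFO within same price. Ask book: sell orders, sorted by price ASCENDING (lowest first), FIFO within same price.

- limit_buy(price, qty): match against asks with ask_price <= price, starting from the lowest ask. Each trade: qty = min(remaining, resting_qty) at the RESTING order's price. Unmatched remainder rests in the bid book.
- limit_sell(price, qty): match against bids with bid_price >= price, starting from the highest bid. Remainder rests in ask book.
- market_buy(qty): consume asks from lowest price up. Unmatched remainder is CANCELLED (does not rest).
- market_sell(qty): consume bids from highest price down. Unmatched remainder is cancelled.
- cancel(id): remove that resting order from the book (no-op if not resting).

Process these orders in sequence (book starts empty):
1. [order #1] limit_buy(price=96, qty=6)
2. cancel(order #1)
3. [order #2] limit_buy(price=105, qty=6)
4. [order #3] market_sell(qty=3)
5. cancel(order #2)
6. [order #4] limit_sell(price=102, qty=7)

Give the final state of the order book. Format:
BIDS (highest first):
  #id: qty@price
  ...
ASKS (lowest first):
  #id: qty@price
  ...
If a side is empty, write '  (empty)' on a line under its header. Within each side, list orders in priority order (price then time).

Answer: BIDS (highest first):
  (empty)
ASKS (lowest first):
  #4: 7@102

Derivation:
After op 1 [order #1] limit_buy(price=96, qty=6): fills=none; bids=[#1:6@96] asks=[-]
After op 2 cancel(order #1): fills=none; bids=[-] asks=[-]
After op 3 [order #2] limit_buy(price=105, qty=6): fills=none; bids=[#2:6@105] asks=[-]
After op 4 [order #3] market_sell(qty=3): fills=#2x#3:3@105; bids=[#2:3@105] asks=[-]
After op 5 cancel(order #2): fills=none; bids=[-] asks=[-]
After op 6 [order #4] limit_sell(price=102, qty=7): fills=none; bids=[-] asks=[#4:7@102]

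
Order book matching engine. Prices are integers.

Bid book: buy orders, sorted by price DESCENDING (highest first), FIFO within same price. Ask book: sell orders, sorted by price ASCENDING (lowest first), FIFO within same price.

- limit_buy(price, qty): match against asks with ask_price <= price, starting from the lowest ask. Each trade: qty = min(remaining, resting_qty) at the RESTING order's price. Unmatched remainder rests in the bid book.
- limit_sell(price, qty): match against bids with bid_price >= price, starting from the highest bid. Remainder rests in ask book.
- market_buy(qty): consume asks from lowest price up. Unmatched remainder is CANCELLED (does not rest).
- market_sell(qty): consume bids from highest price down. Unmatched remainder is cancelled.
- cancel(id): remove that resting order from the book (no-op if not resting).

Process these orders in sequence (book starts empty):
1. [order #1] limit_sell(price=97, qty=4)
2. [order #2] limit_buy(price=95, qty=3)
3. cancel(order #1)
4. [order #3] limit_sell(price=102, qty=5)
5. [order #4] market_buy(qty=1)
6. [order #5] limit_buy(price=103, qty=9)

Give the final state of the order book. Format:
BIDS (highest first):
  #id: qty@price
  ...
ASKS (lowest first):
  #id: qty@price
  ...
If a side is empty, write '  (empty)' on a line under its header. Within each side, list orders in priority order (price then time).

Answer: BIDS (highest first):
  #5: 5@103
  #2: 3@95
ASKS (lowest first):
  (empty)

Derivation:
After op 1 [order #1] limit_sell(price=97, qty=4): fills=none; bids=[-] asks=[#1:4@97]
After op 2 [order #2] limit_buy(price=95, qty=3): fills=none; bids=[#2:3@95] asks=[#1:4@97]
After op 3 cancel(order #1): fills=none; bids=[#2:3@95] asks=[-]
After op 4 [order #3] limit_sell(price=102, qty=5): fills=none; bids=[#2:3@95] asks=[#3:5@102]
After op 5 [order #4] market_buy(qty=1): fills=#4x#3:1@102; bids=[#2:3@95] asks=[#3:4@102]
After op 6 [order #5] limit_buy(price=103, qty=9): fills=#5x#3:4@102; bids=[#5:5@103 #2:3@95] asks=[-]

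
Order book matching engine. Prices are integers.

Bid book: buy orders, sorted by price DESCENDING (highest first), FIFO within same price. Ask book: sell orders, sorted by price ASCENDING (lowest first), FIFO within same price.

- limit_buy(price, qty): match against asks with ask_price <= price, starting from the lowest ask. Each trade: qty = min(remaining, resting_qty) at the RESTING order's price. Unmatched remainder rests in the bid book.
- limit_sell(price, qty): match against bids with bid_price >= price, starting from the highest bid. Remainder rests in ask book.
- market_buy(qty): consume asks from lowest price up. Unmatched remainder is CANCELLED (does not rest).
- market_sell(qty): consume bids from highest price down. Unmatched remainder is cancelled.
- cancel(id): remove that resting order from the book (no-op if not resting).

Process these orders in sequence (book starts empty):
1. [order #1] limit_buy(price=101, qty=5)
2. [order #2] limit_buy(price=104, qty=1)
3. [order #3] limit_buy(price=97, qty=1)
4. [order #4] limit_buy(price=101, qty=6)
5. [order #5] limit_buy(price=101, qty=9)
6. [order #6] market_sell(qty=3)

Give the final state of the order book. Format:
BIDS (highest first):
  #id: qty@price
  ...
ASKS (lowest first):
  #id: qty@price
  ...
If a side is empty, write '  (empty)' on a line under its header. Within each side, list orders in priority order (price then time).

After op 1 [order #1] limit_buy(price=101, qty=5): fills=none; bids=[#1:5@101] asks=[-]
After op 2 [order #2] limit_buy(price=104, qty=1): fills=none; bids=[#2:1@104 #1:5@101] asks=[-]
After op 3 [order #3] limit_buy(price=97, qty=1): fills=none; bids=[#2:1@104 #1:5@101 #3:1@97] asks=[-]
After op 4 [order #4] limit_buy(price=101, qty=6): fills=none; bids=[#2:1@104 #1:5@101 #4:6@101 #3:1@97] asks=[-]
After op 5 [order #5] limit_buy(price=101, qty=9): fills=none; bids=[#2:1@104 #1:5@101 #4:6@101 #5:9@101 #3:1@97] asks=[-]
After op 6 [order #6] market_sell(qty=3): fills=#2x#6:1@104 #1x#6:2@101; bids=[#1:3@101 #4:6@101 #5:9@101 #3:1@97] asks=[-]

Answer: BIDS (highest first):
  #1: 3@101
  #4: 6@101
  #5: 9@101
  #3: 1@97
ASKS (lowest first):
  (empty)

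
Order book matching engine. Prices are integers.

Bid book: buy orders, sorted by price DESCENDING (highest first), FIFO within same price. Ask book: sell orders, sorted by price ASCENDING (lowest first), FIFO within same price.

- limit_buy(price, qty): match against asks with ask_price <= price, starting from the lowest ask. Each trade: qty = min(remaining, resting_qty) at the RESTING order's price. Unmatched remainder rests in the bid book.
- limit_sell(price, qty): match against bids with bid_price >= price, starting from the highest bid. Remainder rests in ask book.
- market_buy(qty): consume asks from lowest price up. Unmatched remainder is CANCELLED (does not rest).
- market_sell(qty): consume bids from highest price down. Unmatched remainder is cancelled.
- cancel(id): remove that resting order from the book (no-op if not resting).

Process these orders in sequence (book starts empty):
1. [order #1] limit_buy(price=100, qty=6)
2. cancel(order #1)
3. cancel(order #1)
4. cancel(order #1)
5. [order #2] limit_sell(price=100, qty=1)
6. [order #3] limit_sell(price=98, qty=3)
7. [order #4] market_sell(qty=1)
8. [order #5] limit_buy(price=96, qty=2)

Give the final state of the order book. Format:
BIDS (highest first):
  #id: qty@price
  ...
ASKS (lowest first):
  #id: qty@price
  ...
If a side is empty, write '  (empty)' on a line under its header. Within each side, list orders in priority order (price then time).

After op 1 [order #1] limit_buy(price=100, qty=6): fills=none; bids=[#1:6@100] asks=[-]
After op 2 cancel(order #1): fills=none; bids=[-] asks=[-]
After op 3 cancel(order #1): fills=none; bids=[-] asks=[-]
After op 4 cancel(order #1): fills=none; bids=[-] asks=[-]
After op 5 [order #2] limit_sell(price=100, qty=1): fills=none; bids=[-] asks=[#2:1@100]
After op 6 [order #3] limit_sell(price=98, qty=3): fills=none; bids=[-] asks=[#3:3@98 #2:1@100]
After op 7 [order #4] market_sell(qty=1): fills=none; bids=[-] asks=[#3:3@98 #2:1@100]
After op 8 [order #5] limit_buy(price=96, qty=2): fills=none; bids=[#5:2@96] asks=[#3:3@98 #2:1@100]

Answer: BIDS (highest first):
  #5: 2@96
ASKS (lowest first):
  #3: 3@98
  #2: 1@100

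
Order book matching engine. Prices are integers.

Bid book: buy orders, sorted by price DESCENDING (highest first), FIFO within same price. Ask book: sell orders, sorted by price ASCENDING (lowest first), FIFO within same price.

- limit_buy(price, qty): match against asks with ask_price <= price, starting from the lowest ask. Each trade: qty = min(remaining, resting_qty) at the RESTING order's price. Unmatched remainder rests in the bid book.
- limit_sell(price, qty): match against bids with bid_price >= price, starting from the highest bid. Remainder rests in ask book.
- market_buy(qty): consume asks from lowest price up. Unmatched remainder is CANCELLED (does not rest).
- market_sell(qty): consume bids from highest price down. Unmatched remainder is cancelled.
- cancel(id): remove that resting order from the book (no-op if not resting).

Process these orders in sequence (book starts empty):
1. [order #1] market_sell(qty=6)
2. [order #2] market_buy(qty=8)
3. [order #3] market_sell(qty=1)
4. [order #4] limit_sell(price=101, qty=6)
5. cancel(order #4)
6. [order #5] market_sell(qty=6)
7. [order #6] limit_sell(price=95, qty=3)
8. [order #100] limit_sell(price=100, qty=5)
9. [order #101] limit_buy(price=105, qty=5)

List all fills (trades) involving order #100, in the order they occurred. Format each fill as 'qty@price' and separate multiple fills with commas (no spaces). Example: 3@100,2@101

After op 1 [order #1] market_sell(qty=6): fills=none; bids=[-] asks=[-]
After op 2 [order #2] market_buy(qty=8): fills=none; bids=[-] asks=[-]
After op 3 [order #3] market_sell(qty=1): fills=none; bids=[-] asks=[-]
After op 4 [order #4] limit_sell(price=101, qty=6): fills=none; bids=[-] asks=[#4:6@101]
After op 5 cancel(order #4): fills=none; bids=[-] asks=[-]
After op 6 [order #5] market_sell(qty=6): fills=none; bids=[-] asks=[-]
After op 7 [order #6] limit_sell(price=95, qty=3): fills=none; bids=[-] asks=[#6:3@95]
After op 8 [order #100] limit_sell(price=100, qty=5): fills=none; bids=[-] asks=[#6:3@95 #100:5@100]
After op 9 [order #101] limit_buy(price=105, qty=5): fills=#101x#6:3@95 #101x#100:2@100; bids=[-] asks=[#100:3@100]

Answer: 2@100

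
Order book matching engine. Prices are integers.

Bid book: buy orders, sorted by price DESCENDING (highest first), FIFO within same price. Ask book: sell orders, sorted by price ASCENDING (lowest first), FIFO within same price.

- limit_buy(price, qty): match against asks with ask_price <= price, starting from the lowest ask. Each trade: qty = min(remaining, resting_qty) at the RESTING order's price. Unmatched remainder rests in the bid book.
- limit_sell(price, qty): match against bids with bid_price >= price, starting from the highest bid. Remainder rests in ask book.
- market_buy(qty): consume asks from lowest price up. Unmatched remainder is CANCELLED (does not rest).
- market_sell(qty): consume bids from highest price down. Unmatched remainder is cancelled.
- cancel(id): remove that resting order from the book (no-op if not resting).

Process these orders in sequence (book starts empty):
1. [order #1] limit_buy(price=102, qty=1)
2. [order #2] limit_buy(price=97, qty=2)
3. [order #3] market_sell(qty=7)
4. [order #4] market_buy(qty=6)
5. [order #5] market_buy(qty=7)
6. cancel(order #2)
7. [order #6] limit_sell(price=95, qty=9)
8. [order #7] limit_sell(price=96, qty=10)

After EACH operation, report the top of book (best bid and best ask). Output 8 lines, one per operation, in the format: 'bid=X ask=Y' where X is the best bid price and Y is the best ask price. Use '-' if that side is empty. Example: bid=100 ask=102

After op 1 [order #1] limit_buy(price=102, qty=1): fills=none; bids=[#1:1@102] asks=[-]
After op 2 [order #2] limit_buy(price=97, qty=2): fills=none; bids=[#1:1@102 #2:2@97] asks=[-]
After op 3 [order #3] market_sell(qty=7): fills=#1x#3:1@102 #2x#3:2@97; bids=[-] asks=[-]
After op 4 [order #4] market_buy(qty=6): fills=none; bids=[-] asks=[-]
After op 5 [order #5] market_buy(qty=7): fills=none; bids=[-] asks=[-]
After op 6 cancel(order #2): fills=none; bids=[-] asks=[-]
After op 7 [order #6] limit_sell(price=95, qty=9): fills=none; bids=[-] asks=[#6:9@95]
After op 8 [order #7] limit_sell(price=96, qty=10): fills=none; bids=[-] asks=[#6:9@95 #7:10@96]

Answer: bid=102 ask=-
bid=102 ask=-
bid=- ask=-
bid=- ask=-
bid=- ask=-
bid=- ask=-
bid=- ask=95
bid=- ask=95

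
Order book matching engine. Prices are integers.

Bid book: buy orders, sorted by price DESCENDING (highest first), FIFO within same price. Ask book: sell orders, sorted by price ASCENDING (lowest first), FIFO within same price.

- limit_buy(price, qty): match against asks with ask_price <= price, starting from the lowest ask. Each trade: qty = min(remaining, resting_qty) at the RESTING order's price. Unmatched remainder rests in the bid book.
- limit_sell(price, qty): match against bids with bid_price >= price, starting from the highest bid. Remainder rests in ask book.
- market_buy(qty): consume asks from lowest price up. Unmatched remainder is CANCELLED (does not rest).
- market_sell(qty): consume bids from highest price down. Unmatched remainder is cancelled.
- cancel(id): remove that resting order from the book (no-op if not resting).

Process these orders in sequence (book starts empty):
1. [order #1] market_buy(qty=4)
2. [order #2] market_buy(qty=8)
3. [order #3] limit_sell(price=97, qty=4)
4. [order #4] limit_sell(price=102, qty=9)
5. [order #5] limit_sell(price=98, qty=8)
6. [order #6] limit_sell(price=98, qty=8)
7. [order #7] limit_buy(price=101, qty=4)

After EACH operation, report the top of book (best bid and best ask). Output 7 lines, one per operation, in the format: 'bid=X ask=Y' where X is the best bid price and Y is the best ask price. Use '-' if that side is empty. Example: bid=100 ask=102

After op 1 [order #1] market_buy(qty=4): fills=none; bids=[-] asks=[-]
After op 2 [order #2] market_buy(qty=8): fills=none; bids=[-] asks=[-]
After op 3 [order #3] limit_sell(price=97, qty=4): fills=none; bids=[-] asks=[#3:4@97]
After op 4 [order #4] limit_sell(price=102, qty=9): fills=none; bids=[-] asks=[#3:4@97 #4:9@102]
After op 5 [order #5] limit_sell(price=98, qty=8): fills=none; bids=[-] asks=[#3:4@97 #5:8@98 #4:9@102]
After op 6 [order #6] limit_sell(price=98, qty=8): fills=none; bids=[-] asks=[#3:4@97 #5:8@98 #6:8@98 #4:9@102]
After op 7 [order #7] limit_buy(price=101, qty=4): fills=#7x#3:4@97; bids=[-] asks=[#5:8@98 #6:8@98 #4:9@102]

Answer: bid=- ask=-
bid=- ask=-
bid=- ask=97
bid=- ask=97
bid=- ask=97
bid=- ask=97
bid=- ask=98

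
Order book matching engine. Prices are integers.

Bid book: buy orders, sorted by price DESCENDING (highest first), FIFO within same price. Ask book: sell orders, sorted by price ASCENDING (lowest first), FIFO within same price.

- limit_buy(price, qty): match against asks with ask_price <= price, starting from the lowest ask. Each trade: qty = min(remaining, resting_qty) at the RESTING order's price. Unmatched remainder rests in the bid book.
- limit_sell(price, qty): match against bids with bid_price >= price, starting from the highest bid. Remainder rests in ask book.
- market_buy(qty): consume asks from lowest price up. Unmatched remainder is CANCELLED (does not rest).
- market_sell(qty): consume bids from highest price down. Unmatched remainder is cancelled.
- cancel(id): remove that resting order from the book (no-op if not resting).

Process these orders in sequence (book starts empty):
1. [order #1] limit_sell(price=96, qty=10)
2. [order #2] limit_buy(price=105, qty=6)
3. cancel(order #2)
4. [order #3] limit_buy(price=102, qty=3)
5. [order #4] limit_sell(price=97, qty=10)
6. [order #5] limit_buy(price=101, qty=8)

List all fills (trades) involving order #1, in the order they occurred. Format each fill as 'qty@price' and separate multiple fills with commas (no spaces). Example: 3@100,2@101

After op 1 [order #1] limit_sell(price=96, qty=10): fills=none; bids=[-] asks=[#1:10@96]
After op 2 [order #2] limit_buy(price=105, qty=6): fills=#2x#1:6@96; bids=[-] asks=[#1:4@96]
After op 3 cancel(order #2): fills=none; bids=[-] asks=[#1:4@96]
After op 4 [order #3] limit_buy(price=102, qty=3): fills=#3x#1:3@96; bids=[-] asks=[#1:1@96]
After op 5 [order #4] limit_sell(price=97, qty=10): fills=none; bids=[-] asks=[#1:1@96 #4:10@97]
After op 6 [order #5] limit_buy(price=101, qty=8): fills=#5x#1:1@96 #5x#4:7@97; bids=[-] asks=[#4:3@97]

Answer: 6@96,3@96,1@96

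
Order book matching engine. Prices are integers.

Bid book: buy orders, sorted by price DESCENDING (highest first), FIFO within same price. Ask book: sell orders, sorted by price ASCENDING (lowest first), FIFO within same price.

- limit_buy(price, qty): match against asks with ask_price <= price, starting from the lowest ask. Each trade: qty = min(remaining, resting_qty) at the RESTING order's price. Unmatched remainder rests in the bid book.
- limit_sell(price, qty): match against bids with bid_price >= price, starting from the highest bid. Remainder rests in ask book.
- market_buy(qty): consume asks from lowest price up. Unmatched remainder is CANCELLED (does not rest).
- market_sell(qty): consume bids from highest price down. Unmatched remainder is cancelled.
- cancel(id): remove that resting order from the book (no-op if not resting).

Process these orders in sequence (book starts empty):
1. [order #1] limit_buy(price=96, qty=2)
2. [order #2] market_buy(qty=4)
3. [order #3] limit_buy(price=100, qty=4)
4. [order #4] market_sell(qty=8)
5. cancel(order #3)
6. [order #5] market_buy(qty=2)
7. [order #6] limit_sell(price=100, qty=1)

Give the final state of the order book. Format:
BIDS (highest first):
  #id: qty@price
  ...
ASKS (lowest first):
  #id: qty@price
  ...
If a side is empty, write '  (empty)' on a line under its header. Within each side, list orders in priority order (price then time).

After op 1 [order #1] limit_buy(price=96, qty=2): fills=none; bids=[#1:2@96] asks=[-]
After op 2 [order #2] market_buy(qty=4): fills=none; bids=[#1:2@96] asks=[-]
After op 3 [order #3] limit_buy(price=100, qty=4): fills=none; bids=[#3:4@100 #1:2@96] asks=[-]
After op 4 [order #4] market_sell(qty=8): fills=#3x#4:4@100 #1x#4:2@96; bids=[-] asks=[-]
After op 5 cancel(order #3): fills=none; bids=[-] asks=[-]
After op 6 [order #5] market_buy(qty=2): fills=none; bids=[-] asks=[-]
After op 7 [order #6] limit_sell(price=100, qty=1): fills=none; bids=[-] asks=[#6:1@100]

Answer: BIDS (highest first):
  (empty)
ASKS (lowest first):
  #6: 1@100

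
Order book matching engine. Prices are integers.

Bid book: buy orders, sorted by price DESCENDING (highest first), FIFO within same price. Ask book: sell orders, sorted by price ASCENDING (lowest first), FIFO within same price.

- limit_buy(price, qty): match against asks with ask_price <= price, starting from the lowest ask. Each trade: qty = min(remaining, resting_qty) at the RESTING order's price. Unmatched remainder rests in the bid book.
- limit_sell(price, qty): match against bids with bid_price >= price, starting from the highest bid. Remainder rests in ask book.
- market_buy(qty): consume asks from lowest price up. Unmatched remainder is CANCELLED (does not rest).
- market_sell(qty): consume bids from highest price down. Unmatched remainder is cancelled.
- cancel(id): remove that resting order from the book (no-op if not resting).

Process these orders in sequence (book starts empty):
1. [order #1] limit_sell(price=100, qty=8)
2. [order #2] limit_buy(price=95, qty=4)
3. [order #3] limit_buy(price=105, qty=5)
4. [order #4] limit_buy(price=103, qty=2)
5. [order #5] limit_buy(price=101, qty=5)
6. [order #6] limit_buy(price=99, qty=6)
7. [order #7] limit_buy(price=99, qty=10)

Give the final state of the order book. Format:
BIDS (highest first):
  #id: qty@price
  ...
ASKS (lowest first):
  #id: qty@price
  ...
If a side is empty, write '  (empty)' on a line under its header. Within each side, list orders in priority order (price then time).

After op 1 [order #1] limit_sell(price=100, qty=8): fills=none; bids=[-] asks=[#1:8@100]
After op 2 [order #2] limit_buy(price=95, qty=4): fills=none; bids=[#2:4@95] asks=[#1:8@100]
After op 3 [order #3] limit_buy(price=105, qty=5): fills=#3x#1:5@100; bids=[#2:4@95] asks=[#1:3@100]
After op 4 [order #4] limit_buy(price=103, qty=2): fills=#4x#1:2@100; bids=[#2:4@95] asks=[#1:1@100]
After op 5 [order #5] limit_buy(price=101, qty=5): fills=#5x#1:1@100; bids=[#5:4@101 #2:4@95] asks=[-]
After op 6 [order #6] limit_buy(price=99, qty=6): fills=none; bids=[#5:4@101 #6:6@99 #2:4@95] asks=[-]
After op 7 [order #7] limit_buy(price=99, qty=10): fills=none; bids=[#5:4@101 #6:6@99 #7:10@99 #2:4@95] asks=[-]

Answer: BIDS (highest first):
  #5: 4@101
  #6: 6@99
  #7: 10@99
  #2: 4@95
ASKS (lowest first):
  (empty)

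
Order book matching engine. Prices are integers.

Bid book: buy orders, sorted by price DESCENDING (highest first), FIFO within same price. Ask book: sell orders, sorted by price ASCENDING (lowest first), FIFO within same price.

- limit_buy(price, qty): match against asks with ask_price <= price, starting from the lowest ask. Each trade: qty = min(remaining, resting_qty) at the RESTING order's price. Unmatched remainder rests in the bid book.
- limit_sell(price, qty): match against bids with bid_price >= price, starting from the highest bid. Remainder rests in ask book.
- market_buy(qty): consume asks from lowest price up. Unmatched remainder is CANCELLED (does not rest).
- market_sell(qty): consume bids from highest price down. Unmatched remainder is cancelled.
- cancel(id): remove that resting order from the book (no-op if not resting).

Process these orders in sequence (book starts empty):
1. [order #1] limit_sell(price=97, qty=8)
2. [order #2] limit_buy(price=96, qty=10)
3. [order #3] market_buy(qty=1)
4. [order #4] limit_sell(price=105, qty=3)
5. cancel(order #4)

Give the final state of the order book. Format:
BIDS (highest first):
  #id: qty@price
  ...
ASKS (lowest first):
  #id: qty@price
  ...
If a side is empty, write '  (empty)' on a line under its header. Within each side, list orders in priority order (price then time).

After op 1 [order #1] limit_sell(price=97, qty=8): fills=none; bids=[-] asks=[#1:8@97]
After op 2 [order #2] limit_buy(price=96, qty=10): fills=none; bids=[#2:10@96] asks=[#1:8@97]
After op 3 [order #3] market_buy(qty=1): fills=#3x#1:1@97; bids=[#2:10@96] asks=[#1:7@97]
After op 4 [order #4] limit_sell(price=105, qty=3): fills=none; bids=[#2:10@96] asks=[#1:7@97 #4:3@105]
After op 5 cancel(order #4): fills=none; bids=[#2:10@96] asks=[#1:7@97]

Answer: BIDS (highest first):
  #2: 10@96
ASKS (lowest first):
  #1: 7@97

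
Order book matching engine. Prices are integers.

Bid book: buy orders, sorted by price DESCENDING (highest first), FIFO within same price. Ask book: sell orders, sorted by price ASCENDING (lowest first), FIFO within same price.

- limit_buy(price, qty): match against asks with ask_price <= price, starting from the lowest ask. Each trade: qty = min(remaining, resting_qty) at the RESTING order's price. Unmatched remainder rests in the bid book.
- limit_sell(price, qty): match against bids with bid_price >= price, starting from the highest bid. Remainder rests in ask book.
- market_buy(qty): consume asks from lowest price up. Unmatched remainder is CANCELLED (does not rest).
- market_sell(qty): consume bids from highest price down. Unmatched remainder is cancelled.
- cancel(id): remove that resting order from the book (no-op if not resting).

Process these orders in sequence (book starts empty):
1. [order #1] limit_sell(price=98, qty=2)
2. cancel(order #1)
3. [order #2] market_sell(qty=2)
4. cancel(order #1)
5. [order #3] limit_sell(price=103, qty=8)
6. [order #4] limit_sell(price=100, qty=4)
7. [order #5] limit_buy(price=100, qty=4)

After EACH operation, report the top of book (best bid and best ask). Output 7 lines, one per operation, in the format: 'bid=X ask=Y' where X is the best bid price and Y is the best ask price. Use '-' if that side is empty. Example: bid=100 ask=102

Answer: bid=- ask=98
bid=- ask=-
bid=- ask=-
bid=- ask=-
bid=- ask=103
bid=- ask=100
bid=- ask=103

Derivation:
After op 1 [order #1] limit_sell(price=98, qty=2): fills=none; bids=[-] asks=[#1:2@98]
After op 2 cancel(order #1): fills=none; bids=[-] asks=[-]
After op 3 [order #2] market_sell(qty=2): fills=none; bids=[-] asks=[-]
After op 4 cancel(order #1): fills=none; bids=[-] asks=[-]
After op 5 [order #3] limit_sell(price=103, qty=8): fills=none; bids=[-] asks=[#3:8@103]
After op 6 [order #4] limit_sell(price=100, qty=4): fills=none; bids=[-] asks=[#4:4@100 #3:8@103]
After op 7 [order #5] limit_buy(price=100, qty=4): fills=#5x#4:4@100; bids=[-] asks=[#3:8@103]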